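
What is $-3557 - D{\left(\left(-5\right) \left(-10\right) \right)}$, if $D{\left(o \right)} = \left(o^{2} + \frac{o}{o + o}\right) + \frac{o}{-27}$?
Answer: $- \frac{327005}{54} \approx -6055.6$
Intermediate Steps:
$D{\left(o \right)} = \frac{1}{2} + o^{2} - \frac{o}{27}$ ($D{\left(o \right)} = \left(o^{2} + \frac{o}{2 o}\right) + o \left(- \frac{1}{27}\right) = \left(o^{2} + \frac{1}{2 o} o\right) - \frac{o}{27} = \left(o^{2} + \frac{1}{2}\right) - \frac{o}{27} = \left(\frac{1}{2} + o^{2}\right) - \frac{o}{27} = \frac{1}{2} + o^{2} - \frac{o}{27}$)
$-3557 - D{\left(\left(-5\right) \left(-10\right) \right)} = -3557 - \left(\frac{1}{2} + \left(\left(-5\right) \left(-10\right)\right)^{2} - \frac{\left(-5\right) \left(-10\right)}{27}\right) = -3557 - \left(\frac{1}{2} + 50^{2} - \frac{50}{27}\right) = -3557 - \left(\frac{1}{2} + 2500 - \frac{50}{27}\right) = -3557 - \frac{134927}{54} = - \frac{327005}{54}$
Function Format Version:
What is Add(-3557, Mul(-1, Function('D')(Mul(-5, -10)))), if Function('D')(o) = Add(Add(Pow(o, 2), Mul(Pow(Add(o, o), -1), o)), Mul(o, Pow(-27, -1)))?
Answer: Rational(-327005, 54) ≈ -6055.6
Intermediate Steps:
Function('D')(o) = Add(Rational(1, 2), Pow(o, 2), Mul(Rational(-1, 27), o)) (Function('D')(o) = Add(Add(Pow(o, 2), Mul(Pow(Mul(2, o), -1), o)), Mul(o, Rational(-1, 27))) = Add(Add(Pow(o, 2), Mul(Mul(Rational(1, 2), Pow(o, -1)), o)), Mul(Rational(-1, 27), o)) = Add(Add(Pow(o, 2), Rational(1, 2)), Mul(Rational(-1, 27), o)) = Add(Add(Rational(1, 2), Pow(o, 2)), Mul(Rational(-1, 27), o)) = Add(Rational(1, 2), Pow(o, 2), Mul(Rational(-1, 27), o)))
Add(-3557, Mul(-1, Function('D')(Mul(-5, -10)))) = Add(-3557, Mul(-1, Add(Rational(1, 2), Pow(Mul(-5, -10), 2), Mul(Rational(-1, 27), Mul(-5, -10))))) = Add(-3557, Mul(-1, Add(Rational(1, 2), Pow(50, 2), Mul(Rational(-1, 27), 50)))) = Add(-3557, Mul(-1, Add(Rational(1, 2), 2500, Rational(-50, 27)))) = Add(-3557, Mul(-1, Rational(134927, 54))) = Add(-3557, Rational(-134927, 54)) = Rational(-327005, 54)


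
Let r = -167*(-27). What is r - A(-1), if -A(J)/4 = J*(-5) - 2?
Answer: 4521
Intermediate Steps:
r = 4509
A(J) = 8 + 20*J (A(J) = -4*(J*(-5) - 2) = -4*(-5*J - 2) = -4*(-2 - 5*J) = 8 + 20*J)
r - A(-1) = 4509 - (8 + 20*(-1)) = 4509 - (8 - 20) = 4509 - 1*(-12) = 4509 + 12 = 4521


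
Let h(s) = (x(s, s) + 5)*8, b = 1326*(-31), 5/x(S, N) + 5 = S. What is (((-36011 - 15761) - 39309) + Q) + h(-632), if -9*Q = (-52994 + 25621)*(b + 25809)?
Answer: -89083207970/1911 ≈ -4.6616e+7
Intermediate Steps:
x(S, N) = 5/(-5 + S)
b = -41106
h(s) = 40 + 40/(-5 + s) (h(s) = (5/(-5 + s) + 5)*8 = (5 + 5/(-5 + s))*8 = 40 + 40/(-5 + s))
Q = -139574927/3 (Q = -(-52994 + 25621)*(-41106 + 25809)/9 = -(-27373)*(-15297)/9 = -⅑*418724781 = -139574927/3 ≈ -4.6525e+7)
(((-36011 - 15761) - 39309) + Q) + h(-632) = (((-36011 - 15761) - 39309) - 139574927/3) + 40*(-4 - 632)/(-5 - 632) = ((-51772 - 39309) - 139574927/3) + 40*(-636)/(-637) = (-91081 - 139574927/3) + 40*(-1/637)*(-636) = -139848170/3 + 25440/637 = -89083207970/1911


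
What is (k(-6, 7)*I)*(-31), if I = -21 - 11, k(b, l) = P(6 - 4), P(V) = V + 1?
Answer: 2976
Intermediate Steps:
P(V) = 1 + V
k(b, l) = 3 (k(b, l) = 1 + (6 - 4) = 1 + 2 = 3)
I = -32
(k(-6, 7)*I)*(-31) = (3*(-32))*(-31) = -96*(-31) = 2976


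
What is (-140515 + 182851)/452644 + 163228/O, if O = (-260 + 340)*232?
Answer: 4666870687/525067040 ≈ 8.8881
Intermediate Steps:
O = 18560 (O = 80*232 = 18560)
(-140515 + 182851)/452644 + 163228/O = (-140515 + 182851)/452644 + 163228/18560 = 42336*(1/452644) + 163228*(1/18560) = 10584/113161 + 40807/4640 = 4666870687/525067040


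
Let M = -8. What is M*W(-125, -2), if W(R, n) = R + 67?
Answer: 464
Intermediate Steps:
W(R, n) = 67 + R
M*W(-125, -2) = -8*(67 - 125) = -8*(-58) = 464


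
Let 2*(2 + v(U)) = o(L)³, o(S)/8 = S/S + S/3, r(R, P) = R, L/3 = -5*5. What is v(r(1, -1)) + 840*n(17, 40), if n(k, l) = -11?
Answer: -3548186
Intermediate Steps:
L = -75 (L = 3*(-5*5) = 3*(-25) = -75)
o(S) = 8 + 8*S/3 (o(S) = 8*(S/S + S/3) = 8*(1 + S*(⅓)) = 8*(1 + S/3) = 8 + 8*S/3)
v(U) = -3538946 (v(U) = -2 + (8 + (8/3)*(-75))³/2 = -2 + (8 - 200)³/2 = -2 + (½)*(-192)³ = -2 + (½)*(-7077888) = -2 - 3538944 = -3538946)
v(r(1, -1)) + 840*n(17, 40) = -3538946 + 840*(-11) = -3538946 - 9240 = -3548186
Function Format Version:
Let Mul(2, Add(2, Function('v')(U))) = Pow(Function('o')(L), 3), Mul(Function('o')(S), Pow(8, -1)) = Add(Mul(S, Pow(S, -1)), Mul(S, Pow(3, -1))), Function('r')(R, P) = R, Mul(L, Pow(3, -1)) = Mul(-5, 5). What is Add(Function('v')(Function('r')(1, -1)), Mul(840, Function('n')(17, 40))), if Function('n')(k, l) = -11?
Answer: -3548186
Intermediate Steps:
L = -75 (L = Mul(3, Mul(-5, 5)) = Mul(3, -25) = -75)
Function('o')(S) = Add(8, Mul(Rational(8, 3), S)) (Function('o')(S) = Mul(8, Add(Mul(S, Pow(S, -1)), Mul(S, Pow(3, -1)))) = Mul(8, Add(1, Mul(S, Rational(1, 3)))) = Mul(8, Add(1, Mul(Rational(1, 3), S))) = Add(8, Mul(Rational(8, 3), S)))
Function('v')(U) = -3538946 (Function('v')(U) = Add(-2, Mul(Rational(1, 2), Pow(Add(8, Mul(Rational(8, 3), -75)), 3))) = Add(-2, Mul(Rational(1, 2), Pow(Add(8, -200), 3))) = Add(-2, Mul(Rational(1, 2), Pow(-192, 3))) = Add(-2, Mul(Rational(1, 2), -7077888)) = Add(-2, -3538944) = -3538946)
Add(Function('v')(Function('r')(1, -1)), Mul(840, Function('n')(17, 40))) = Add(-3538946, Mul(840, -11)) = Add(-3538946, -9240) = -3548186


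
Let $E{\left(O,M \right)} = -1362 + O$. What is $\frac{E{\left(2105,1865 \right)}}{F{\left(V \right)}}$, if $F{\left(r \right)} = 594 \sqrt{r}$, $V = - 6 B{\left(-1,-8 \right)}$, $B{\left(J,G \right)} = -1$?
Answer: $\frac{743 \sqrt{6}}{3564} \approx 0.51065$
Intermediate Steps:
$V = 6$ ($V = \left(-6\right) \left(-1\right) = 6$)
$\frac{E{\left(2105,1865 \right)}}{F{\left(V \right)}} = \frac{-1362 + 2105}{594 \sqrt{6}} = 743 \frac{\sqrt{6}}{3564} = \frac{743 \sqrt{6}}{3564}$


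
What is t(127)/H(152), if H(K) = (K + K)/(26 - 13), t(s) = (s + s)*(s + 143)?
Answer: 222885/76 ≈ 2932.7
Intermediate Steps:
t(s) = 2*s*(143 + s) (t(s) = (2*s)*(143 + s) = 2*s*(143 + s))
H(K) = 2*K/13 (H(K) = (2*K)/13 = (2*K)*(1/13) = 2*K/13)
t(127)/H(152) = (2*127*(143 + 127))/(((2/13)*152)) = (2*127*270)/(304/13) = 68580*(13/304) = 222885/76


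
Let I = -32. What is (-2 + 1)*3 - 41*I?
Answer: 1309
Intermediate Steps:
(-2 + 1)*3 - 41*I = (-2 + 1)*3 - 41*(-32) = -1*3 + 1312 = -3 + 1312 = 1309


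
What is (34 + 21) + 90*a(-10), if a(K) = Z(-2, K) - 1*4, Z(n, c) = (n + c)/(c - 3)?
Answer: -2885/13 ≈ -221.92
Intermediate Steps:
Z(n, c) = (c + n)/(-3 + c)
a(K) = -4 + (-2 + K)/(-3 + K) (a(K) = (K - 2)/(-3 + K) - 1*4 = (-2 + K)/(-3 + K) - 4 = -4 + (-2 + K)/(-3 + K))
(34 + 21) + 90*a(-10) = (34 + 21) + 90*((10 - 3*(-10))/(-3 - 10)) = 55 + 90*((10 + 30)/(-13)) = 55 + 90*(-1/13*40) = 55 + 90*(-40/13) = 55 - 3600/13 = -2885/13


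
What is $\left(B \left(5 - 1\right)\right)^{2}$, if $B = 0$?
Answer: $0$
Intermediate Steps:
$\left(B \left(5 - 1\right)\right)^{2} = \left(0 \left(5 - 1\right)\right)^{2} = \left(0 \cdot 4\right)^{2} = 0^{2} = 0$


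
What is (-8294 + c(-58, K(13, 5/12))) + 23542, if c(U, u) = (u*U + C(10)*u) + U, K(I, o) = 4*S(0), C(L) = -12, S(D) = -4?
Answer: 16310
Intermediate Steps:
K(I, o) = -16 (K(I, o) = 4*(-4) = -16)
c(U, u) = U - 12*u + U*u (c(U, u) = (u*U - 12*u) + U = (U*u - 12*u) + U = (-12*u + U*u) + U = U - 12*u + U*u)
(-8294 + c(-58, K(13, 5/12))) + 23542 = (-8294 + (-58 - 12*(-16) - 58*(-16))) + 23542 = (-8294 + (-58 + 192 + 928)) + 23542 = (-8294 + 1062) + 23542 = -7232 + 23542 = 16310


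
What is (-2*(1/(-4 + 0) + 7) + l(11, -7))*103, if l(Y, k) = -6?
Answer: -4017/2 ≈ -2008.5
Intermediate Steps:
(-2*(1/(-4 + 0) + 7) + l(11, -7))*103 = (-2*(1/(-4 + 0) + 7) - 6)*103 = (-2*(1/(-4) + 7) - 6)*103 = (-2*(-¼ + 7) - 6)*103 = (-2*27/4 - 6)*103 = (-27/2 - 6)*103 = -39/2*103 = -4017/2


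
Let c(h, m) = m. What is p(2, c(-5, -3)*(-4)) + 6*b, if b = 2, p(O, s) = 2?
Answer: 14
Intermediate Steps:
p(2, c(-5, -3)*(-4)) + 6*b = 2 + 6*2 = 2 + 12 = 14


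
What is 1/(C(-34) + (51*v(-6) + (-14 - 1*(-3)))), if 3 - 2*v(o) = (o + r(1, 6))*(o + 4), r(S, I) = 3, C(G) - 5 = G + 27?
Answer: -2/179 ≈ -0.011173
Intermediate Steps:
C(G) = 32 + G (C(G) = 5 + (G + 27) = 5 + (27 + G) = 32 + G)
v(o) = 3/2 - (3 + o)*(4 + o)/2 (v(o) = 3/2 - (o + 3)*(o + 4)/2 = 3/2 - (3 + o)*(4 + o)/2)
1/(C(-34) + (51*v(-6) + (-14 - 1*(-3)))) = 1/((32 - 34) + (51*(-9/2 - 7/2*(-6) - 1/2*(-6)**2) + (-14 - 1*(-3)))) = 1/(-2 + (51*(-9/2 + 21 - 1/2*36) + (-14 + 3))) = 1/(-2 + (51*(-9/2 + 21 - 18) - 11)) = 1/(-2 + (51*(-3/2) - 11)) = 1/(-2 + (-153/2 - 11)) = 1/(-2 - 175/2) = 1/(-179/2) = -2/179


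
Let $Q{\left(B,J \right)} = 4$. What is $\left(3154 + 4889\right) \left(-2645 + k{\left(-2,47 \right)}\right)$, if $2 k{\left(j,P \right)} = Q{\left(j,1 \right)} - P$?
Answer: $- \frac{42893319}{2} \approx -2.1447 \cdot 10^{7}$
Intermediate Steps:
$k{\left(j,P \right)} = 2 - \frac{P}{2}$ ($k{\left(j,P \right)} = \frac{4 - P}{2} = 2 - \frac{P}{2}$)
$\left(3154 + 4889\right) \left(-2645 + k{\left(-2,47 \right)}\right) = \left(3154 + 4889\right) \left(-2645 + \left(2 - \frac{47}{2}\right)\right) = 8043 \left(-2645 + \left(2 - \frac{47}{2}\right)\right) = 8043 \left(-2645 - \frac{43}{2}\right) = 8043 \left(- \frac{5333}{2}\right) = - \frac{42893319}{2}$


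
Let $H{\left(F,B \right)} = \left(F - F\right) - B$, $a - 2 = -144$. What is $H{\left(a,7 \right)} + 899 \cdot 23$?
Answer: $20670$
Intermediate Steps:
$a = -142$ ($a = 2 - 144 = -142$)
$H{\left(F,B \right)} = - B$ ($H{\left(F,B \right)} = 0 - B = - B$)
$H{\left(a,7 \right)} + 899 \cdot 23 = \left(-1\right) 7 + 899 \cdot 23 = -7 + 20677 = 20670$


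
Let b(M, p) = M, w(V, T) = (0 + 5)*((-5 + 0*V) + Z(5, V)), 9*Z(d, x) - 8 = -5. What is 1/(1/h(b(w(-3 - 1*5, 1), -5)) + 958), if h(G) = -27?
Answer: 27/25865 ≈ 0.0010439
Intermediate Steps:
Z(d, x) = ⅓ (Z(d, x) = 8/9 + (⅑)*(-5) = 8/9 - 5/9 = ⅓)
w(V, T) = -70/3 (w(V, T) = (0 + 5)*((-5 + 0*V) + ⅓) = 5*((-5 + 0) + ⅓) = 5*(-5 + ⅓) = 5*(-14/3) = -70/3)
1/(1/h(b(w(-3 - 1*5, 1), -5)) + 958) = 1/(1/(-27) + 958) = 1/(-1/27 + 958) = 1/(25865/27) = 27/25865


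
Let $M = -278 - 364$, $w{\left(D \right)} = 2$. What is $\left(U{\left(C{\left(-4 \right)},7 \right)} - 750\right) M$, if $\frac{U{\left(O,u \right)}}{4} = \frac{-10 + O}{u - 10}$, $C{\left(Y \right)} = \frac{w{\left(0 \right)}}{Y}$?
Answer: $472512$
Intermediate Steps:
$M = -642$
$C{\left(Y \right)} = \frac{2}{Y}$
$U{\left(O,u \right)} = \frac{4 \left(-10 + O\right)}{-10 + u}$ ($U{\left(O,u \right)} = 4 \frac{-10 + O}{u - 10} = 4 \frac{-10 + O}{-10 + u} = \frac{4 \left(-10 + O\right)}{-10 + u}$)
$\left(U{\left(C{\left(-4 \right)},7 \right)} - 750\right) M = \left(\frac{4 \left(-10 + \frac{2}{-4}\right)}{-10 + 7} - 750\right) \left(-642\right) = \left(\frac{4 \left(-10 + 2 \left(- \frac{1}{4}\right)\right)}{-3} - 750\right) \left(-642\right) = \left(4 \left(- \frac{1}{3}\right) \left(-10 - \frac{1}{2}\right) - 750\right) \left(-642\right) = \left(4 \left(- \frac{1}{3}\right) \left(- \frac{21}{2}\right) - 750\right) \left(-642\right) = \left(14 - 750\right) \left(-642\right) = \left(-736\right) \left(-642\right) = 472512$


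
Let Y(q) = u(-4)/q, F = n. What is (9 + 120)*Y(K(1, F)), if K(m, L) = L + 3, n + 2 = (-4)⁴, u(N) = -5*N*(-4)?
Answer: -10320/257 ≈ -40.156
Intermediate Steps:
u(N) = 20*N
n = 254 (n = -2 + (-4)⁴ = -2 + 256 = 254)
F = 254
K(m, L) = 3 + L
Y(q) = -80/q (Y(q) = (20*(-4))/q = -80/q)
(9 + 120)*Y(K(1, F)) = (9 + 120)*(-80/(3 + 254)) = 129*(-80/257) = -10320/257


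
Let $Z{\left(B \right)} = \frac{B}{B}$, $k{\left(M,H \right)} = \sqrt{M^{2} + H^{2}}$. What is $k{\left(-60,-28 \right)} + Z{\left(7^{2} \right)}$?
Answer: $1 + 4 \sqrt{274} \approx 67.212$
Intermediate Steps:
$k{\left(M,H \right)} = \sqrt{H^{2} + M^{2}}$
$Z{\left(B \right)} = 1$
$k{\left(-60,-28 \right)} + Z{\left(7^{2} \right)} = \sqrt{\left(-28\right)^{2} + \left(-60\right)^{2}} + 1 = \sqrt{784 + 3600} + 1 = \sqrt{4384} + 1 = 4 \sqrt{274} + 1 = 1 + 4 \sqrt{274}$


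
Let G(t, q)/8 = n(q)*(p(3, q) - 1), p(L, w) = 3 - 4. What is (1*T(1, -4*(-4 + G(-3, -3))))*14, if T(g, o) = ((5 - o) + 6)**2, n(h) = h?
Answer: 489566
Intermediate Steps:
p(L, w) = -1
G(t, q) = -16*q (G(t, q) = 8*(q*(-1 - 1)) = 8*(q*(-2)) = 8*(-2*q) = -16*q)
T(g, o) = (11 - o)**2
(1*T(1, -4*(-4 + G(-3, -3))))*14 = (1*(-11 - 4*(-4 - 16*(-3)))**2)*14 = (1*(-11 - 4*(-4 + 48))**2)*14 = (1*(-11 - 4*44)**2)*14 = (1*(-11 - 176)**2)*14 = (1*(-187)**2)*14 = (1*34969)*14 = 34969*14 = 489566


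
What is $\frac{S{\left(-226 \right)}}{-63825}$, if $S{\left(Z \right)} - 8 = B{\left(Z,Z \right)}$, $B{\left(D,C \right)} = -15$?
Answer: $\frac{7}{63825} \approx 0.00010967$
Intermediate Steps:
$S{\left(Z \right)} = -7$ ($S{\left(Z \right)} = 8 - 15 = -7$)
$\frac{S{\left(-226 \right)}}{-63825} = - \frac{7}{-63825} = \left(-7\right) \left(- \frac{1}{63825}\right) = \frac{7}{63825}$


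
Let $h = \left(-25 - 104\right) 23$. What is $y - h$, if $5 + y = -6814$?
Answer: $-3852$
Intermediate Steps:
$y = -6819$ ($y = -5 - 6814 = -6819$)
$h = -2967$ ($h = \left(-129\right) 23 = -2967$)
$y - h = -6819 - -2967 = -6819 + 2967 = -3852$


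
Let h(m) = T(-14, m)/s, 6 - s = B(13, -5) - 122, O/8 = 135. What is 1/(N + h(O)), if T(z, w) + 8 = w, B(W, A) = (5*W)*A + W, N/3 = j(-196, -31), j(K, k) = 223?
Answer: 55/36929 ≈ 0.0014893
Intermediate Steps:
N = 669 (N = 3*223 = 669)
B(W, A) = W + 5*A*W (B(W, A) = 5*A*W + W = W + 5*A*W)
O = 1080 (O = 8*135 = 1080)
T(z, w) = -8 + w
s = 440 (s = 6 - (13*(1 + 5*(-5)) - 122) = 6 - (13*(1 - 25) - 122) = 6 - (13*(-24) - 122) = 6 - (-312 - 122) = 6 - 1*(-434) = 6 + 434 = 440)
h(m) = -1/55 + m/440 (h(m) = (-8 + m)/440 = (-8 + m)*(1/440) = -1/55 + m/440)
1/(N + h(O)) = 1/(669 + (-1/55 + (1/440)*1080)) = 1/(669 + (-1/55 + 27/11)) = 1/(669 + 134/55) = 1/(36929/55) = 55/36929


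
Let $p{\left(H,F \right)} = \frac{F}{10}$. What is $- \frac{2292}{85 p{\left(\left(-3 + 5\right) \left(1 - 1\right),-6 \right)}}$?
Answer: $\frac{764}{17} \approx 44.941$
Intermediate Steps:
$p{\left(H,F \right)} = \frac{F}{10}$ ($p{\left(H,F \right)} = F \frac{1}{10} = \frac{F}{10}$)
$- \frac{2292}{85 p{\left(\left(-3 + 5\right) \left(1 - 1\right),-6 \right)}} = - \frac{2292}{85 \cdot \frac{1}{10} \left(-6\right)} = - \frac{2292}{85 \left(- \frac{3}{5}\right)} = - \frac{2292}{-51} = \left(-2292\right) \left(- \frac{1}{51}\right) = \frac{764}{17}$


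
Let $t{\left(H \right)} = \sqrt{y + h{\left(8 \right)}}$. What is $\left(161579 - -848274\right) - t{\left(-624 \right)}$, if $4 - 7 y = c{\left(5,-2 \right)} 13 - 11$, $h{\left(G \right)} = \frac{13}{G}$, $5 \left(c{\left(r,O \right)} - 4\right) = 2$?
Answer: $1009853 - \frac{3 i \sqrt{9590}}{140} \approx 1.0099 \cdot 10^{6} - 2.0985 i$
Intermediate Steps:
$c{\left(r,O \right)} = \frac{22}{5}$ ($c{\left(r,O \right)} = 4 + \frac{1}{5} \cdot 2 = 4 + \frac{2}{5} = \frac{22}{5}$)
$y = - \frac{211}{35}$ ($y = \frac{4}{7} - \frac{\frac{22}{5} \cdot 13 - 11}{7} = \frac{4}{7} - \frac{\frac{286}{5} - 11}{7} = \frac{4}{7} - \frac{33}{5} = - \frac{211}{35} \approx -6.0286$)
$t{\left(H \right)} = \frac{3 i \sqrt{9590}}{140}$ ($t{\left(H \right)} = \sqrt{- \frac{211}{35} + \frac{13}{8}} = \sqrt{- \frac{1233}{280}} = \frac{3 i \sqrt{9590}}{140}$)
$\left(161579 - -848274\right) - t{\left(-624 \right)} = \left(161579 - -848274\right) - \frac{3 i \sqrt{9590}}{140} = \left(161579 + 848274\right) - \frac{3 i \sqrt{9590}}{140} = 1009853 - \frac{3 i \sqrt{9590}}{140}$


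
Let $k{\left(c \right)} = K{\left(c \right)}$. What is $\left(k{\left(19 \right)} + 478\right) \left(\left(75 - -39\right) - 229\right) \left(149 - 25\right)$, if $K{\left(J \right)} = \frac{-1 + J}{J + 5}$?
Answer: $-6826975$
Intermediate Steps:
$K{\left(J \right)} = \frac{-1 + J}{5 + J}$
$k{\left(c \right)} = \frac{-1 + c}{5 + c}$
$\left(k{\left(19 \right)} + 478\right) \left(\left(75 - -39\right) - 229\right) \left(149 - 25\right) = \left(\frac{-1 + 19}{5 + 19} + 478\right) \left(\left(75 - -39\right) - 229\right) \left(149 - 25\right) = \left(\frac{1}{24} \cdot 18 + 478\right) \left(\left(75 + 39\right) - 229\right) 124 = \left(\frac{1}{24} \cdot 18 + 478\right) \left(114 - 229\right) 124 = \left(\frac{3}{4} + 478\right) \left(\left(-115\right) 124\right) = \frac{1915}{4} \left(-14260\right) = -6826975$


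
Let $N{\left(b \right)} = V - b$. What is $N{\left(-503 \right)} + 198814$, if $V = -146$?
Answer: $199171$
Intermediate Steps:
$N{\left(b \right)} = -146 - b$
$N{\left(-503 \right)} + 198814 = \left(-146 - -503\right) + 198814 = \left(-146 + 503\right) + 198814 = 357 + 198814 = 199171$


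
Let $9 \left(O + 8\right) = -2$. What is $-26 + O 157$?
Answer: $- \frac{11852}{9} \approx -1316.9$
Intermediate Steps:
$O = - \frac{74}{9}$ ($O = -8 + \frac{1}{9} \left(-2\right) = -8 - \frac{2}{9} = - \frac{74}{9} \approx -8.2222$)
$-26 + O 157 = -26 - \frac{11618}{9} = - \frac{11852}{9}$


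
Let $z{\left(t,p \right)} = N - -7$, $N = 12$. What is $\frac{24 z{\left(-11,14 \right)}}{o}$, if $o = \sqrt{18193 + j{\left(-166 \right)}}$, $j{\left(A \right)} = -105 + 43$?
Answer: $\frac{456 \sqrt{18131}}{18131} \approx 3.3865$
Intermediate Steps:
$j{\left(A \right)} = -62$
$z{\left(t,p \right)} = 19$ ($z{\left(t,p \right)} = 12 - -7 = 12 + 7 = 19$)
$o = \sqrt{18131}$ ($o = \sqrt{18193 - 62} = \sqrt{18131} \approx 134.65$)
$\frac{24 z{\left(-11,14 \right)}}{o} = \frac{24 \cdot 19}{\sqrt{18131}} = 456 \frac{\sqrt{18131}}{18131} = \frac{456 \sqrt{18131}}{18131}$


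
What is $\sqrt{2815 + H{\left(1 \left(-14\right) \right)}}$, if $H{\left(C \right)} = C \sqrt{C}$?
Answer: $\sqrt{2815 - 14 i \sqrt{14}} \approx 53.059 - 0.4936 i$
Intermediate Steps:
$H{\left(C \right)} = C^{\frac{3}{2}}$
$\sqrt{2815 + H{\left(1 \left(-14\right) \right)}} = \sqrt{2815 + \left(1 \left(-14\right)\right)^{\frac{3}{2}}} = \sqrt{2815 + \left(-14\right)^{\frac{3}{2}}} = \sqrt{2815 - 14 i \sqrt{14}}$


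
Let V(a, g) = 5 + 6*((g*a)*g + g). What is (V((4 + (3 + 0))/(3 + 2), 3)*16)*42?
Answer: 331296/5 ≈ 66259.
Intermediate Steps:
V(a, g) = 5 + 6*g + 6*a*g**2 (V(a, g) = 5 + 6*((a*g)*g + g) = 5 + 6*(a*g**2 + g) = 5 + 6*(g + a*g**2) = 5 + (6*g + 6*a*g**2) = 5 + 6*g + 6*a*g**2)
(V((4 + (3 + 0))/(3 + 2), 3)*16)*42 = ((5 + 6*3 + 6*((4 + (3 + 0))/(3 + 2))*3**2)*16)*42 = ((5 + 18 + 6*((4 + 3)/5)*9)*16)*42 = ((5 + 18 + 6*(7*(1/5))*9)*16)*42 = ((5 + 18 + 6*(7/5)*9)*16)*42 = ((5 + 18 + 378/5)*16)*42 = ((493/5)*16)*42 = (7888/5)*42 = 331296/5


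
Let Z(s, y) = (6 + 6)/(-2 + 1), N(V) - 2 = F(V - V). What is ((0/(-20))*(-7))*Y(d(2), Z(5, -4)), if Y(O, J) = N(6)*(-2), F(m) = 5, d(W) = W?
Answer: 0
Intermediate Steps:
N(V) = 7 (N(V) = 2 + 5 = 7)
Z(s, y) = -12 (Z(s, y) = 12/(-1) = 12*(-1) = -12)
Y(O, J) = -14 (Y(O, J) = 7*(-2) = -14)
((0/(-20))*(-7))*Y(d(2), Z(5, -4)) = ((0/(-20))*(-7))*(-14) = ((0*(-1/20))*(-7))*(-14) = (0*(-7))*(-14) = 0*(-14) = 0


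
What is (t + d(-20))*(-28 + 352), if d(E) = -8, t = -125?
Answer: -43092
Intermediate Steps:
(t + d(-20))*(-28 + 352) = (-125 - 8)*(-28 + 352) = -133*324 = -43092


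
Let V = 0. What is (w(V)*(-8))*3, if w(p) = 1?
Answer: -24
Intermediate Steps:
(w(V)*(-8))*3 = (1*(-8))*3 = -8*3 = -24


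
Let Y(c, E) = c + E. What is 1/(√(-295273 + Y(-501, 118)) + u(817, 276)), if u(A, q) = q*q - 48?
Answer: 3172/241490335 - I*√73914/2897884020 ≈ 1.3135e-5 - 9.3817e-8*I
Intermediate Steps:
Y(c, E) = E + c
u(A, q) = -48 + q² (u(A, q) = q² - 48 = -48 + q²)
1/(√(-295273 + Y(-501, 118)) + u(817, 276)) = 1/(√(-295273 + (118 - 501)) + (-48 + 276²)) = 1/(√(-295273 - 383) + (-48 + 76176)) = 1/(√(-295656) + 76128) = 1/(2*I*√73914 + 76128) = 1/(76128 + 2*I*√73914)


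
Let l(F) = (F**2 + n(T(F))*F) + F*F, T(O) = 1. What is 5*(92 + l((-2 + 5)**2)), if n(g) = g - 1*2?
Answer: 1225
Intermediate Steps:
n(g) = -2 + g (n(g) = g - 2 = -2 + g)
l(F) = -F + 2*F**2 (l(F) = (F**2 + (-2 + 1)*F) + F*F = (F**2 - F) + F**2 = -F + 2*F**2)
5*(92 + l((-2 + 5)**2)) = 5*(92 + (-2 + 5)**2*(-1 + 2*(-2 + 5)**2)) = 5*(92 + 3**2*(-1 + 2*3**2)) = 5*(92 + 9*(-1 + 2*9)) = 5*(92 + 9*(-1 + 18)) = 5*(92 + 9*17) = 5*(92 + 153) = 5*245 = 1225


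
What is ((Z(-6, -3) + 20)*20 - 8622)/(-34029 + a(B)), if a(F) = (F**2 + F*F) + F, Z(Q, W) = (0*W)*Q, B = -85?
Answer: 4111/9832 ≈ 0.41812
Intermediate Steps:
Z(Q, W) = 0 (Z(Q, W) = 0*Q = 0)
a(F) = F + 2*F**2 (a(F) = (F**2 + F**2) + F = 2*F**2 + F = F + 2*F**2)
((Z(-6, -3) + 20)*20 - 8622)/(-34029 + a(B)) = ((0 + 20)*20 - 8622)/(-34029 - 85*(1 + 2*(-85))) = (20*20 - 8622)/(-34029 - 85*(1 - 170)) = (400 - 8622)/(-34029 - 85*(-169)) = -8222/(-34029 + 14365) = -8222/(-19664) = -8222*(-1/19664) = 4111/9832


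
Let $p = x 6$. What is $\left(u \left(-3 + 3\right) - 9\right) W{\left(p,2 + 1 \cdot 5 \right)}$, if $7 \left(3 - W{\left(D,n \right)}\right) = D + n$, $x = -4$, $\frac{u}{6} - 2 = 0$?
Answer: $- \frac{342}{7} \approx -48.857$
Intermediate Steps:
$u = 12$ ($u = 12 + 6 \cdot 0 = 12 + 0 = 12$)
$p = -24$ ($p = \left(-4\right) 6 = -24$)
$W{\left(D,n \right)} = 3 - \frac{D}{7} - \frac{n}{7}$ ($W{\left(D,n \right)} = 3 - \frac{D + n}{7} = 3 - \left(\frac{D}{7} + \frac{n}{7}\right) = 3 - \frac{D}{7} - \frac{n}{7}$)
$\left(u \left(-3 + 3\right) - 9\right) W{\left(p,2 + 1 \cdot 5 \right)} = \left(12 \left(-3 + 3\right) - 9\right) \left(3 - - \frac{24}{7} - \frac{2 + 1 \cdot 5}{7}\right) = \left(12 \cdot 0 - 9\right) \left(3 + \frac{24}{7} - \frac{2 + 5}{7}\right) = \left(0 - 9\right) \left(3 + \frac{24}{7} - 1\right) = - 9 \left(3 + \frac{24}{7} - 1\right) = \left(-9\right) \frac{38}{7} = - \frac{342}{7}$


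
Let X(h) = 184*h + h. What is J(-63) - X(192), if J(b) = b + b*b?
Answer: -31614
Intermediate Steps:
J(b) = b + b**2
X(h) = 185*h
J(-63) - X(192) = -63*(1 - 63) - 185*192 = -63*(-62) - 1*35520 = 3906 - 35520 = -31614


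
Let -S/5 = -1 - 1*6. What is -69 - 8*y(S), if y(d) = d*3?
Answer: -909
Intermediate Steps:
S = 35 (S = -5*(-1 - 1*6) = -5*(-1 - 6) = -5*(-7) = 35)
y(d) = 3*d
-69 - 8*y(S) = -69 - 24*35 = -69 - 8*105 = -69 - 840 = -909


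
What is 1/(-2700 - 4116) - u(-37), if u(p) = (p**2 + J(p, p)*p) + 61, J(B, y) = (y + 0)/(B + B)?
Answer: -9620785/6816 ≈ -1411.5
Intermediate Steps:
J(B, y) = y/(2*B) (J(B, y) = y/((2*B)) = y*(1/(2*B)) = y/(2*B))
u(p) = 61 + p**2 + p/2 (u(p) = (p**2 + (p/(2*p))*p) + 61 = (p**2 + p/2) + 61 = 61 + p**2 + p/2)
1/(-2700 - 4116) - u(-37) = 1/(-2700 - 4116) - (61 + (-37)**2 + (1/2)*(-37)) = 1/(-6816) - (61 + 1369 - 37/2) = -1/6816 - 1*2823/2 = -1/6816 - 2823/2 = -9620785/6816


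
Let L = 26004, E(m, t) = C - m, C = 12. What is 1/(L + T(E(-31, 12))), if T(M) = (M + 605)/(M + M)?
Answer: 43/1118496 ≈ 3.8444e-5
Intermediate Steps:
E(m, t) = 12 - m
T(M) = (605 + M)/(2*M) (T(M) = (605 + M)/((2*M)) = (605 + M)*(1/(2*M)) = (605 + M)/(2*M))
1/(L + T(E(-31, 12))) = 1/(26004 + (605 + (12 - 1*(-31)))/(2*(12 - 1*(-31)))) = 1/(26004 + (605 + (12 + 31))/(2*(12 + 31))) = 1/(26004 + (1/2)*(605 + 43)/43) = 1/(26004 + (1/2)*(1/43)*648) = 1/(26004 + 324/43) = 1/(1118496/43) = 43/1118496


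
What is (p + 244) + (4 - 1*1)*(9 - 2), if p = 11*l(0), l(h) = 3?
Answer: 298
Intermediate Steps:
p = 33 (p = 11*3 = 33)
(p + 244) + (4 - 1*1)*(9 - 2) = (33 + 244) + (4 - 1*1)*(9 - 2) = 277 + (4 - 1)*7 = 277 + 3*7 = 277 + 21 = 298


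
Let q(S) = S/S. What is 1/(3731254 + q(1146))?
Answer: 1/3731255 ≈ 2.6801e-7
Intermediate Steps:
q(S) = 1
1/(3731254 + q(1146)) = 1/(3731254 + 1) = 1/3731255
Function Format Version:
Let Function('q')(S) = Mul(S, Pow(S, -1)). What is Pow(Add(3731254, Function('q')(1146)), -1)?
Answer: Rational(1, 3731255) ≈ 2.6801e-7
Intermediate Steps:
Function('q')(S) = 1
Pow(Add(3731254, Function('q')(1146)), -1) = Pow(Add(3731254, 1), -1) = Pow(3731255, -1) = Rational(1, 3731255)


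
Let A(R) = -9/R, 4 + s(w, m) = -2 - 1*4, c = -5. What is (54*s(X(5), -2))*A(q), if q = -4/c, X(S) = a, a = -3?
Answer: 6075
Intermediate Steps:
X(S) = -3
s(w, m) = -10 (s(w, m) = -4 + (-2 - 1*4) = -4 + (-2 - 4) = -4 - 6 = -10)
q = ⅘ (q = -4/(-5) = -4*(-⅕) = ⅘ ≈ 0.80000)
(54*s(X(5), -2))*A(q) = (54*(-10))*(-9/⅘) = -(-4860)*5/4 = -540*(-45/4) = 6075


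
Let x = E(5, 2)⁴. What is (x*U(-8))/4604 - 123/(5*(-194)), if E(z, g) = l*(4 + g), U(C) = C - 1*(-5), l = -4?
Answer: -241225467/1116470 ≈ -216.06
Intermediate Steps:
U(C) = 5 + C (U(C) = C + 5 = 5 + C)
E(z, g) = -16 - 4*g (E(z, g) = -4*(4 + g) = -16 - 4*g)
x = 331776 (x = (-16 - 4*2)⁴ = (-16 - 8)⁴ = (-24)⁴ = 331776)
(x*U(-8))/4604 - 123/(5*(-194)) = (331776*(5 - 8))/4604 - 123/(5*(-194)) = (331776*(-3))*(1/4604) - 123/(-970) = -995328*1/4604 - 123*(-1/970) = -248832/1151 + 123/970 = -241225467/1116470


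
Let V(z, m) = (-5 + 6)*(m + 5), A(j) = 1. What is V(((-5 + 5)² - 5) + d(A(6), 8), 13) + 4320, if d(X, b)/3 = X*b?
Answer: 4338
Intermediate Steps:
d(X, b) = 3*X*b (d(X, b) = 3*(X*b) = 3*X*b)
V(z, m) = 5 + m (V(z, m) = 1*(5 + m) = 5 + m)
V(((-5 + 5)² - 5) + d(A(6), 8), 13) + 4320 = (5 + 13) + 4320 = 18 + 4320 = 4338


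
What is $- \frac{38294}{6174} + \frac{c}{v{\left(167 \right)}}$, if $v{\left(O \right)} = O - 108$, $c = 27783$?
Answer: $\frac{84636448}{182133} \approx 464.7$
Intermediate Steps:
$v{\left(O \right)} = -108 + O$ ($v{\left(O \right)} = O - 108 = -108 + O$)
$- \frac{38294}{6174} + \frac{c}{v{\left(167 \right)}} = - \frac{38294}{6174} + \frac{27783}{-108 + 167} = \left(-38294\right) \frac{1}{6174} + \frac{27783}{59} = - \frac{19147}{3087} + 27783 \cdot \frac{1}{59} = - \frac{19147}{3087} + \frac{27783}{59} = \frac{84636448}{182133}$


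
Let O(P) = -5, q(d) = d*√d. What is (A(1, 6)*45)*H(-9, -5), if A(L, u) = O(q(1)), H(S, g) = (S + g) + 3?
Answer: 2475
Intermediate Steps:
H(S, g) = 3 + S + g
q(d) = d^(3/2)
A(L, u) = -5
(A(1, 6)*45)*H(-9, -5) = (-5*45)*(3 - 9 - 5) = -225*(-11) = 2475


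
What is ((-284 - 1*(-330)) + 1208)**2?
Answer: 1572516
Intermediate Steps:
((-284 - 1*(-330)) + 1208)**2 = ((-284 + 330) + 1208)**2 = (46 + 1208)**2 = 1254**2 = 1572516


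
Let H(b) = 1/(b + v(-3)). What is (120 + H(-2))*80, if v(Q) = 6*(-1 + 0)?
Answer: 9590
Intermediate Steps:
v(Q) = -6 (v(Q) = 6*(-1) = -6)
H(b) = 1/(-6 + b) (H(b) = 1/(b - 6) = 1/(-6 + b))
(120 + H(-2))*80 = (120 + 1/(-6 - 2))*80 = (120 + 1/(-8))*80 = (120 - 1/8)*80 = (959/8)*80 = 9590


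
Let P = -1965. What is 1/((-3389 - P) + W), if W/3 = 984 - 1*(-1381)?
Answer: 1/5671 ≈ 0.00017634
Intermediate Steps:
W = 7095 (W = 3*(984 - 1*(-1381)) = 3*(984 + 1381) = 3*2365 = 7095)
1/((-3389 - P) + W) = 1/((-3389 - 1*(-1965)) + 7095) = 1/((-3389 + 1965) + 7095) = 1/(-1424 + 7095) = 1/5671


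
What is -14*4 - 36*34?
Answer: -1280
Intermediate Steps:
-14*4 - 36*34 = -56 - 1224 = -1280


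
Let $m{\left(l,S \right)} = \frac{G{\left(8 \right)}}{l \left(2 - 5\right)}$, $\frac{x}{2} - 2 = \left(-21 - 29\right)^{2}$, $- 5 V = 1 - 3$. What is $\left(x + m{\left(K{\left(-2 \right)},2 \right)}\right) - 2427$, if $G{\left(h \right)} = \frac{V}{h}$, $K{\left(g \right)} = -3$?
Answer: $\frac{463861}{180} \approx 2577.0$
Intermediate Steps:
$V = \frac{2}{5}$ ($V = - \frac{1 - 3}{5} = \left(- \frac{1}{5}\right) \left(-2\right) = \frac{2}{5} \approx 0.4$)
$G{\left(h \right)} = \frac{2}{5 h}$
$x = 5004$ ($x = 4 + 2 \left(-21 - 29\right)^{2} = 4 + 2 \left(-50\right)^{2} = 4 + 2 \cdot 2500 = 4 + 5000 = 5004$)
$m{\left(l,S \right)} = - \frac{1}{60 l}$ ($m{\left(l,S \right)} = \frac{\frac{2}{5} \cdot \frac{1}{8}}{l \left(2 - 5\right)} = \frac{\frac{2}{5} \cdot \frac{1}{8}}{l \left(-3\right)} = \frac{1}{20 \left(- 3 l\right)} = \frac{\left(- \frac{1}{3}\right) \frac{1}{l}}{20} = - \frac{1}{60 l}$)
$\left(x + m{\left(K{\left(-2 \right)},2 \right)}\right) - 2427 = \left(5004 - \frac{1}{60 \left(-3\right)}\right) - 2427 = \left(5004 - - \frac{1}{180}\right) - 2427 = \left(5004 + \frac{1}{180}\right) - 2427 = \frac{900721}{180} - 2427 = \frac{463861}{180}$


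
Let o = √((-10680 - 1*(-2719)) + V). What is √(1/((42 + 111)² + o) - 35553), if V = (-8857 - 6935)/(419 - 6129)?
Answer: √((-2376102802480 - 35553*I*√64867766945)/(66832695 + I*√64867766945)) ≈ 0.e-10 - 188.55*I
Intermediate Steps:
V = 7896/2855 (V = -15792/(-5710) = -15792*(-1/5710) = 7896/2855 ≈ 2.7657)
o = I*√64867766945/2855 (o = √((-10680 - 1*(-2719)) + 7896/2855) = √((-10680 + 2719) + 7896/2855) = √(-7961 + 7896/2855) = √(-22720759/2855) = I*√64867766945/2855 ≈ 89.209*I)
√(1/((42 + 111)² + o) - 35553) = √(1/((42 + 111)² + I*√64867766945/2855) - 35553) = √(1/(153² + I*√64867766945/2855) - 35553) = √(1/(23409 + I*√64867766945/2855) - 35553) = √(-35553 + 1/(23409 + I*√64867766945/2855))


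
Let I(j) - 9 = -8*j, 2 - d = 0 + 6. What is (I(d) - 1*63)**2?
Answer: 484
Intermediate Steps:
d = -4 (d = 2 - (0 + 6) = 2 - 1*6 = 2 - 6 = -4)
I(j) = 9 - 8*j
(I(d) - 1*63)**2 = ((9 - 8*(-4)) - 1*63)**2 = ((9 + 32) - 63)**2 = (41 - 63)**2 = (-22)**2 = 484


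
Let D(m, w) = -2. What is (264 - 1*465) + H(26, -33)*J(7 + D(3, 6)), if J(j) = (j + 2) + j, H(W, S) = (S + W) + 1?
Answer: -273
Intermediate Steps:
H(W, S) = 1 + S + W
J(j) = 2 + 2*j (J(j) = (2 + j) + j = 2 + 2*j)
(264 - 1*465) + H(26, -33)*J(7 + D(3, 6)) = (264 - 1*465) + (1 - 33 + 26)*(2 + 2*(7 - 2)) = (264 - 465) - 6*(2 + 2*5) = -201 - 6*(2 + 10) = -201 - 6*12 = -201 - 72 = -273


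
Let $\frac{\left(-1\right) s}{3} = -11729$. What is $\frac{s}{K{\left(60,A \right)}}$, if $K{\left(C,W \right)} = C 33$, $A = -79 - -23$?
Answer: $\frac{11729}{660} \approx 17.771$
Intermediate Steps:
$s = 35187$ ($s = \left(-3\right) \left(-11729\right) = 35187$)
$A = -56$ ($A = -79 + 23 = -56$)
$K{\left(C,W \right)} = 33 C$
$\frac{s}{K{\left(60,A \right)}} = \frac{35187}{33 \cdot 60} = \frac{35187}{1980} = 35187 \cdot \frac{1}{1980} = \frac{11729}{660}$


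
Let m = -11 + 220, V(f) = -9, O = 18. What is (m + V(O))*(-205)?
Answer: -41000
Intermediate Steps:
m = 209
(m + V(O))*(-205) = (209 - 9)*(-205) = 200*(-205) = -41000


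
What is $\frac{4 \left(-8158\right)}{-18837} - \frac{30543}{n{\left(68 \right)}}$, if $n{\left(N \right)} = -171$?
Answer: $\frac{64546507}{357903} \approx 180.35$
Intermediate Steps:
$\frac{4 \left(-8158\right)}{-18837} - \frac{30543}{n{\left(68 \right)}} = \frac{4 \left(-8158\right)}{-18837} - \frac{30543}{-171} = \left(-32632\right) \left(- \frac{1}{18837}\right) - - \frac{10181}{57} = \frac{32632}{18837} + \frac{10181}{57} = \frac{64546507}{357903}$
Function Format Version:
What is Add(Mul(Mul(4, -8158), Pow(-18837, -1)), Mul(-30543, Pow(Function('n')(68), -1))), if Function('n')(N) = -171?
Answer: Rational(64546507, 357903) ≈ 180.35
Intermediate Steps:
Add(Mul(Mul(4, -8158), Pow(-18837, -1)), Mul(-30543, Pow(Function('n')(68), -1))) = Add(Mul(Mul(4, -8158), Pow(-18837, -1)), Mul(-30543, Pow(-171, -1))) = Add(Mul(-32632, Rational(-1, 18837)), Mul(-30543, Rational(-1, 171))) = Add(Rational(32632, 18837), Rational(10181, 57)) = Rational(64546507, 357903)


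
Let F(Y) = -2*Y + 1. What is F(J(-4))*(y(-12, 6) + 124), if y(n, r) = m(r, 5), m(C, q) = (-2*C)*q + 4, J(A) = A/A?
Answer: -68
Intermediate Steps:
J(A) = 1
F(Y) = 1 - 2*Y
m(C, q) = 4 - 2*C*q (m(C, q) = -2*C*q + 4 = 4 - 2*C*q)
y(n, r) = 4 - 10*r (y(n, r) = 4 - 2*r*5 = 4 - 10*r)
F(J(-4))*(y(-12, 6) + 124) = (1 - 2*1)*((4 - 10*6) + 124) = (1 - 2)*((4 - 60) + 124) = -(-56 + 124) = -1*68 = -68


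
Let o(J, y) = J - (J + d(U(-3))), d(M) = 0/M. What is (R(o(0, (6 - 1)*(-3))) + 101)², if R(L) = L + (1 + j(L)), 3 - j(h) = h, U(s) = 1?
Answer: 11025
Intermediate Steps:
j(h) = 3 - h
d(M) = 0
o(J, y) = 0 (o(J, y) = J - (J + 0) = J - J = 0)
R(L) = 4 (R(L) = L + (1 + (3 - L)) = L + (4 - L) = 4)
(R(o(0, (6 - 1)*(-3))) + 101)² = (4 + 101)² = 105² = 11025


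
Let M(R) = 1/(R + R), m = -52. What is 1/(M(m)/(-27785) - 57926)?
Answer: -2889640/167385286639 ≈ -1.7263e-5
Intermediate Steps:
M(R) = 1/(2*R)
1/(M(m)/(-27785) - 57926) = 1/(((½)/(-52))/(-27785) - 57926) = 1/(((½)*(-1/52))*(-1/27785) - 57926) = 1/(-1/104*(-1/27785) - 57926) = 1/(1/2889640 - 57926) = 1/(-167385286639/2889640) = -2889640/167385286639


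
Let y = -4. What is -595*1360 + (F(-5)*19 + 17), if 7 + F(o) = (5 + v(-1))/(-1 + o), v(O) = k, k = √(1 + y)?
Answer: -4855991/6 - 19*I*√3/6 ≈ -8.0933e+5 - 5.4848*I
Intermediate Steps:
k = I*√3 (k = √(1 - 4) = √(-3) = I*√3 ≈ 1.732*I)
v(O) = I*√3
F(o) = -7 + (5 + I*√3)/(-1 + o)
-595*1360 + (F(-5)*19 + 17) = -595*1360 + (((12 - 7*(-5) + I*√3)/(-1 - 5))*19 + 17) = -809200 + (((12 + 35 + I*√3)/(-6))*19 + 17) = -809200 + (-(47 + I*√3)/6*19 + 17) = -809200 + ((-47/6 - I*√3/6)*19 + 17) = -809200 + ((-893/6 - 19*I*√3/6) + 17) = -809200 + (-791/6 - 19*I*√3/6) = -4855991/6 - 19*I*√3/6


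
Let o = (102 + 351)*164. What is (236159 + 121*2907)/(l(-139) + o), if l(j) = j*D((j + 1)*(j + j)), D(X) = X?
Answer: -293953/2629152 ≈ -0.11181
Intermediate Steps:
l(j) = 2*j²*(1 + j) (l(j) = j*((j + 1)*(j + j)) = j*((1 + j)*(2*j)) = j*(2*j*(1 + j)) = 2*j²*(1 + j))
o = 74292 (o = 453*164 = 74292)
(236159 + 121*2907)/(l(-139) + o) = (236159 + 121*2907)/(2*(-139)²*(1 - 139) + 74292) = (236159 + 351747)/(2*19321*(-138) + 74292) = 587906/(-5332596 + 74292) = 587906/(-5258304) = 587906*(-1/5258304) = -293953/2629152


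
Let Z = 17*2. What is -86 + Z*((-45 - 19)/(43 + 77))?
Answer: -1562/15 ≈ -104.13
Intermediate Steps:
Z = 34
-86 + Z*((-45 - 19)/(43 + 77)) = -86 + 34*((-45 - 19)/(43 + 77)) = -86 + 34*(-64/120) = -86 + 34*(-64*1/120) = -86 + 34*(-8/15) = -86 - 272/15 = -1562/15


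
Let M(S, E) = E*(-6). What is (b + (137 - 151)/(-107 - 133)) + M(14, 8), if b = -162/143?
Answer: -842119/17160 ≈ -49.075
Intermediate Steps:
M(S, E) = -6*E
b = -162/143 (b = -162*1/143 = -162/143 ≈ -1.1329)
(b + (137 - 151)/(-107 - 133)) + M(14, 8) = (-162/143 + (137 - 151)/(-107 - 133)) - 6*8 = (-162/143 - 14/(-240)) - 48 = (-162/143 - 14*(-1/240)) - 48 = (-162/143 + 7/120) - 48 = -18439/17160 - 48 = -842119/17160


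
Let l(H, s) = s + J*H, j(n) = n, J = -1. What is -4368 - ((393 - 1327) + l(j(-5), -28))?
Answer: -3411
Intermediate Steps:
l(H, s) = s - H
-4368 - ((393 - 1327) + l(j(-5), -28)) = -4368 - ((393 - 1327) + (-28 - 1*(-5))) = -4368 - (-934 + (-28 + 5)) = -4368 - (-934 - 23) = -4368 - 1*(-957) = -4368 + 957 = -3411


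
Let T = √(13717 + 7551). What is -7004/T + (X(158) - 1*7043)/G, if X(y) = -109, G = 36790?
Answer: -3576/18395 - 3502*√5317/5317 ≈ -48.221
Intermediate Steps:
T = 2*√5317 (T = √21268 = 2*√5317 ≈ 145.84)
-7004/T + (X(158) - 1*7043)/G = -7004*√5317/10634 + (-109 - 1*7043)/36790 = -3502*√5317/5317 + (-109 - 7043)*(1/36790) = -3502*√5317/5317 - 7152*1/36790 = -3502*√5317/5317 - 3576/18395 = -3576/18395 - 3502*√5317/5317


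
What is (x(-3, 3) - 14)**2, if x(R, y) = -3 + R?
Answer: 400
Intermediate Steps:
(x(-3, 3) - 14)**2 = ((-3 - 3) - 14)**2 = (-6 - 14)**2 = (-20)**2 = 400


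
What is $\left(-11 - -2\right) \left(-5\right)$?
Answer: $45$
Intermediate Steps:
$\left(-11 - -2\right) \left(-5\right) = \left(-11 + 2\right) \left(-5\right) = \left(-9\right) \left(-5\right) = 45$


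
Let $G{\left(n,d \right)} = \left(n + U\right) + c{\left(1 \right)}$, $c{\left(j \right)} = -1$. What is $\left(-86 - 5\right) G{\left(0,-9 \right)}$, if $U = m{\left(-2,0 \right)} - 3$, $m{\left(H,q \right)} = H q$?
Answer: $364$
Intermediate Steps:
$U = -3$ ($U = \left(-2\right) 0 - 3 = 0 - 3 = -3$)
$G{\left(n,d \right)} = -4 + n$ ($G{\left(n,d \right)} = \left(n - 3\right) - 1 = \left(-3 + n\right) - 1 = -4 + n$)
$\left(-86 - 5\right) G{\left(0,-9 \right)} = \left(-86 - 5\right) \left(-4 + 0\right) = \left(-91\right) \left(-4\right) = 364$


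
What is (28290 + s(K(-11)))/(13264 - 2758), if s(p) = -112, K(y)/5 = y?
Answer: 14089/5253 ≈ 2.6821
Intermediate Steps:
K(y) = 5*y
(28290 + s(K(-11)))/(13264 - 2758) = (28290 - 112)/(13264 - 2758) = 28178/10506 = 28178*(1/10506) = 14089/5253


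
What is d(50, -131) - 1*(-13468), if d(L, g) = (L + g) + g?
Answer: 13256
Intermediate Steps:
d(L, g) = L + 2*g
d(50, -131) - 1*(-13468) = (50 + 2*(-131)) - 1*(-13468) = (50 - 262) + 13468 = -212 + 13468 = 13256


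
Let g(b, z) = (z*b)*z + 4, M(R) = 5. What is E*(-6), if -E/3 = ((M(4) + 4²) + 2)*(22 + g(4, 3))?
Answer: 25668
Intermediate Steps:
g(b, z) = 4 + b*z² (g(b, z) = (b*z)*z + 4 = b*z² + 4 = 4 + b*z²)
E = -4278 (E = -3*((5 + 4²) + 2)*(22 + (4 + 4*3²)) = -3*((5 + 16) + 2)*(22 + (4 + 4*9)) = -3*(21 + 2)*(22 + (4 + 36)) = -69*(22 + 40) = -69*62 = -3*1426 = -4278)
E*(-6) = -4278*(-6) = 25668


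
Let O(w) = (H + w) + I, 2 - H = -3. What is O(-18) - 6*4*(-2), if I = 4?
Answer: 39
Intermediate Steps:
H = 5 (H = 2 - 1*(-3) = 2 + 3 = 5)
O(w) = 9 + w (O(w) = (5 + w) + 4 = 9 + w)
O(-18) - 6*4*(-2) = (9 - 18) - 6*4*(-2) = -9 - 24*(-2) = -9 - 1*(-48) = -9 + 48 = 39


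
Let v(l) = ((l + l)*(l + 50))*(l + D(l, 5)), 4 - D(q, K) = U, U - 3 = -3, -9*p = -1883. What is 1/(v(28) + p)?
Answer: 9/1259867 ≈ 7.1436e-6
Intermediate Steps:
p = 1883/9 (p = -⅑*(-1883) = 1883/9 ≈ 209.22)
U = 0 (U = 3 - 3 = 0)
D(q, K) = 4 (D(q, K) = 4 - 1*0 = 4 + 0 = 4)
v(l) = 2*l*(4 + l)*(50 + l) (v(l) = ((l + l)*(l + 50))*(l + 4) = ((2*l)*(50 + l))*(4 + l) = (2*l*(50 + l))*(4 + l) = 2*l*(4 + l)*(50 + l))
1/(v(28) + p) = 1/(2*28*(200 + 28² + 54*28) + 1883/9) = 1/(2*28*(200 + 784 + 1512) + 1883/9) = 1/(2*28*2496 + 1883/9) = 1/(139776 + 1883/9) = 1/(1259867/9) = 9/1259867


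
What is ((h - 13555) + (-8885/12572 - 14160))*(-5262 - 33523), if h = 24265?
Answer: 1682581923725/12572 ≈ 1.3384e+8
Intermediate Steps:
((h - 13555) + (-8885/12572 - 14160))*(-5262 - 33523) = ((24265 - 13555) + (-8885/12572 - 14160))*(-5262 - 33523) = (10710 + (-8885*1/12572 - 14160))*(-38785) = (10710 + (-8885/12572 - 14160))*(-38785) = (10710 - 178028405/12572)*(-38785) = -43382285/12572*(-38785) = 1682581923725/12572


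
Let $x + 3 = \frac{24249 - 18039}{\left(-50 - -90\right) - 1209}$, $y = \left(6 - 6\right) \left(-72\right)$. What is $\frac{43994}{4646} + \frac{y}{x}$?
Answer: $\frac{21997}{2323} \approx 9.4692$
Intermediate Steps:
$y = 0$ ($y = \left(6 - 6\right) \left(-72\right) = 0 \left(-72\right) = 0$)
$x = - \frac{9717}{1169}$ ($x = -3 + \frac{24249 - 18039}{\left(-50 - -90\right) - 1209} = -3 + \frac{6210}{\left(-50 + 90\right) - 1209} = -3 + \frac{6210}{40 - 1209} = -3 + \frac{6210}{-1169} = -3 + 6210 \left(- \frac{1}{1169}\right) = -3 - \frac{6210}{1169} = - \frac{9717}{1169} \approx -8.3122$)
$\frac{43994}{4646} + \frac{y}{x} = \frac{43994}{4646} + \frac{0}{- \frac{9717}{1169}} = 43994 \cdot \frac{1}{4646} + 0 \left(- \frac{1169}{9717}\right) = \frac{21997}{2323} + 0 = \frac{21997}{2323}$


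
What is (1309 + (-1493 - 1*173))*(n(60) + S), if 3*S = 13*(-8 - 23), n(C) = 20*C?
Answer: -380443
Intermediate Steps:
S = -403/3 (S = (13*(-8 - 23))/3 = (13*(-31))/3 = (⅓)*(-403) = -403/3 ≈ -134.33)
(1309 + (-1493 - 1*173))*(n(60) + S) = (1309 + (-1493 - 1*173))*(20*60 - 403/3) = (1309 + (-1493 - 173))*(1200 - 403/3) = (1309 - 1666)*(3197/3) = -357*3197/3 = -380443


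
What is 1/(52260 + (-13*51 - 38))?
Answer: 1/51559 ≈ 1.9395e-5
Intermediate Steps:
1/(52260 + (-13*51 - 38)) = 1/(52260 + (-663 - 38)) = 1/(52260 - 701) = 1/51559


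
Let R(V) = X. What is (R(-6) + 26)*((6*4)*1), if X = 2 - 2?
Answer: 624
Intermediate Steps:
X = 0
R(V) = 0
(R(-6) + 26)*((6*4)*1) = (0 + 26)*((6*4)*1) = 26*(24*1) = 26*24 = 624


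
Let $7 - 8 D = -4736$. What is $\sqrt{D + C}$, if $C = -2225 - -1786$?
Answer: $\frac{\sqrt{2462}}{4} \approx 12.405$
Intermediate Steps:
$C = -439$ ($C = -2225 + 1786 = -439$)
$D = \frac{4743}{8}$ ($D = \frac{7}{8} - -592 = \frac{7}{8} + 592 = \frac{4743}{8} \approx 592.88$)
$\sqrt{D + C} = \sqrt{\frac{4743}{8} - 439} = \sqrt{\frac{1231}{8}} = \frac{\sqrt{2462}}{4}$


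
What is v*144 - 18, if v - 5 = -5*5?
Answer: -2898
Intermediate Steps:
v = -20 (v = 5 - 5*5 = 5 - 25 = -20)
v*144 - 18 = -20*144 - 18 = -2880 - 18 = -2898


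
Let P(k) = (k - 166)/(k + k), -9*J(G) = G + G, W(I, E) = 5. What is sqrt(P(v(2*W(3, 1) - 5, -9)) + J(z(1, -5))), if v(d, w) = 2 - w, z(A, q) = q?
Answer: 5*I*sqrt(1034)/66 ≈ 2.4361*I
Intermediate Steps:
J(G) = -2*G/9 (J(G) = -(G + G)/9 = -2*G/9)
P(k) = (-166 + k)/(2*k) (P(k) = (-166 + k)/((2*k)) = (-166 + k)*(1/(2*k)) = (-166 + k)/(2*k))
sqrt(P(v(2*W(3, 1) - 5, -9)) + J(z(1, -5))) = sqrt((-166 + (2 - 1*(-9)))/(2*(2 - 1*(-9))) - 2/9*(-5)) = sqrt((-166 + (2 + 9))/(2*(2 + 9)) + 10/9) = sqrt((1/2)*(-166 + 11)/11 + 10/9) = sqrt((1/2)*(1/11)*(-155) + 10/9) = sqrt(-155/22 + 10/9) = sqrt(-1175/198) = 5*I*sqrt(1034)/66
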